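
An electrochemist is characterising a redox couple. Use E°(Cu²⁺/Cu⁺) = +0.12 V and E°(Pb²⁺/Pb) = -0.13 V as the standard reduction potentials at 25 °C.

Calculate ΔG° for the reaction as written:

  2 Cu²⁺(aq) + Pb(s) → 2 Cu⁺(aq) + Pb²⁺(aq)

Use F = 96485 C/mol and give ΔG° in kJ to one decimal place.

-48.2 kJ

As written, Cu²⁺/Cu⁺ is reduced (cathode) and Pb²⁺/Pb is oxidised (anode), so E°cell = (+0.12) − (-0.13) = +0.25 V.
Balancing electrons gives n = 2.
ΔG° = −nFE° = −(2)(96485)(+0.25) = -48,242 J = -48.2 kJ.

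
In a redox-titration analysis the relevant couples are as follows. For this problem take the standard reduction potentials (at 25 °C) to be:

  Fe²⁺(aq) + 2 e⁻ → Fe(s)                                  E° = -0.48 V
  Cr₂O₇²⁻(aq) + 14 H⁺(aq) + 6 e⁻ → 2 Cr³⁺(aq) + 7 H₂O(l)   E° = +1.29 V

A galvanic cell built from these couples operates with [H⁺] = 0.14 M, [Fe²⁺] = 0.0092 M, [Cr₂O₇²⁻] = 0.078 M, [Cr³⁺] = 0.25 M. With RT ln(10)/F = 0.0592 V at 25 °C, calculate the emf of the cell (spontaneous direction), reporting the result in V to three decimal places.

+1.713 V

Cr₂O₇²⁻/Cr³⁺ is the cathode (higher E°), Fe²⁺/Fe the anode: E°cell = +1.29 − (-0.48) = +1.77 V, n = 6.
Overall: Cr₂O₇²⁻(aq) + 14 H⁺(aq) + 3 Fe(s) → 2 Cr³⁺(aq) + 7 H₂O(l) + 3 Fe²⁺(aq)
Q = [Cr³⁺]^2·[Fe²⁺]^3 / ([Cr₂O₇²⁻]·[H⁺]^14); log Q = 5.749.
E = E° − (0.0592/n) log Q = +1.77 − (0.0592/6)(5.749) = +1.713 V.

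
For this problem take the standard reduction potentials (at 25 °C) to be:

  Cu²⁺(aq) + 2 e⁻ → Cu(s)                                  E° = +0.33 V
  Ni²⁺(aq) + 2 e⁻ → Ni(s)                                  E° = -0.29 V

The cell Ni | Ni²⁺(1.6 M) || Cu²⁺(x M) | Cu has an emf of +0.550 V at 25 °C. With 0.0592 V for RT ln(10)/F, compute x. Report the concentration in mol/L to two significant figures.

Cu²⁺/Cu is the cathode, Ni²⁺/Ni the anode: E°cell = +0.62 V, n = 2.
Overall reaction: Cu²⁺(aq) + Ni(s) → Cu(s) + Ni²⁺(aq); Q = [Ni²⁺]^1/[Cu²⁺]^1.
From E = E° − (0.0592/n) log Q: log Q = (E° − E)·n/0.0592 = (+0.62 − (+0.550))·2/0.0592 = 2.3649.
So 1·log[Cu²⁺] = 1·log(1.6) − log Q = 0.2041 − (2.3649) = -2.1608; [Cu²⁺] = 10^(-2.1608) ≈ 0.0069 M.

0.0069 M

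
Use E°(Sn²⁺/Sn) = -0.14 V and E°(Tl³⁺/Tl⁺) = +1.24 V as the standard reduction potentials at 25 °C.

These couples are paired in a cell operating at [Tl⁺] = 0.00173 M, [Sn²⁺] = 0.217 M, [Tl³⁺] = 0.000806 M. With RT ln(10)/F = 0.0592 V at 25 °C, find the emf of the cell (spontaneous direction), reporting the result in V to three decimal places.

+1.390 V

Tl³⁺/Tl⁺ is the cathode (higher E°), Sn²⁺/Sn the anode: E°cell = +1.24 − (-0.14) = +1.38 V, n = 2.
Overall: Tl³⁺(aq) + Sn(s) → Tl⁺(aq) + Sn²⁺(aq)
Q = [Tl⁺]·[Sn²⁺] / ([Tl³⁺]); log Q = -0.332.
E = E° − (0.0592/n) log Q = +1.38 − (0.0592/2)(-0.332) = +1.390 V.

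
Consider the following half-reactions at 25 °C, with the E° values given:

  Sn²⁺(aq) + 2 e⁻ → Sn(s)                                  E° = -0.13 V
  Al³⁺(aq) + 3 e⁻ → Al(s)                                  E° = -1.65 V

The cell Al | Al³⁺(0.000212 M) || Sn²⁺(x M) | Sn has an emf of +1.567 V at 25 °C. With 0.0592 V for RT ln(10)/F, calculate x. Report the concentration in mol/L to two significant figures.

0.14 M

Sn²⁺/Sn is the cathode, Al³⁺/Al the anode: E°cell = +1.52 V, n = 6.
Overall reaction: 3 Sn²⁺(aq) + 2 Al(s) → 3 Sn(s) + 2 Al³⁺(aq); Q = [Al³⁺]^2/[Sn²⁺]^3.
From E = E° − (0.0592/n) log Q: log Q = (E° − E)·n/0.0592 = (+1.52 − (+1.567))·6/0.0592 = -4.7635.
So 3·log[Sn²⁺] = 2·log(0.000212) − log Q = -7.3473 − (-4.7635) = -2.5838; log[Sn²⁺] = -2.5838 / 3 = -0.8613; [Sn²⁺] = 10^(-0.8613) ≈ 0.14 M.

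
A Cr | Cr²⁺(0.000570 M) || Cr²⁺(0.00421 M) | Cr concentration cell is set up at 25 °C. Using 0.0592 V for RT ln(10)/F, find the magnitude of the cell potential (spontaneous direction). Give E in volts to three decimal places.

+0.026 V

For a concentration cell E°cell = 0. The 0.00421 M side is the cathode (reduction is favoured where [Cr²⁺] is higher).
With n = 2, E = −(0.0592/2) log([Cr²⁺]ₐₙ/[Cr²⁺]꜀ₐₜ) = −(0.0592/2) log(0.00057/0.00421) = −(0.0592/2)(-0.868) = +0.026 V.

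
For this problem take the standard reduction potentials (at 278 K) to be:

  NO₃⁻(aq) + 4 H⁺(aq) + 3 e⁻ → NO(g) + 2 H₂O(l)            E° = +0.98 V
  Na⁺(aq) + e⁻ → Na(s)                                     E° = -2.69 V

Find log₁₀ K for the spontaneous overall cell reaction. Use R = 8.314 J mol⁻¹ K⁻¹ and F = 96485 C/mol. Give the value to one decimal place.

199.6

Cathode: NO₃⁻/NO; anode: Na⁺/Na. E°cell = (+0.98) − (-2.69) = +3.67 V, with n = 3.
ΔG° = −nFE° = −RT ln K, so ln K = nFE°/(RT) = (3)(96485)(+3.67) / ((8.314)(278)) = 459.613.
log₁₀ K = 459.613 / ln 10 = 199.6.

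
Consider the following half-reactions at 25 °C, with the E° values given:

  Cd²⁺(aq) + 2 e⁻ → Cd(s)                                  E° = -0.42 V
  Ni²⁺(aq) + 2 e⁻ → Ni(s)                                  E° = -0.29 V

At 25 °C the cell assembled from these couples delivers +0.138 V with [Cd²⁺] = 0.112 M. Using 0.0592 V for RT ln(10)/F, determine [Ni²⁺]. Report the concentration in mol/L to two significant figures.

Ni²⁺/Ni is the cathode, Cd²⁺/Cd the anode: E°cell = +0.13 V, n = 2.
Overall reaction: Ni²⁺(aq) + Cd(s) → Ni(s) + Cd²⁺(aq); Q = [Cd²⁺]^1/[Ni²⁺]^1.
From E = E° − (0.0592/n) log Q: log Q = (E° − E)·n/0.0592 = (+0.13 − (+0.138))·2/0.0592 = -0.2703.
So 1·log[Ni²⁺] = 1·log(0.112) − log Q = -0.9508 − (-0.2703) = -0.6805; [Ni²⁺] = 10^(-0.6805) ≈ 0.21 M.

0.21 M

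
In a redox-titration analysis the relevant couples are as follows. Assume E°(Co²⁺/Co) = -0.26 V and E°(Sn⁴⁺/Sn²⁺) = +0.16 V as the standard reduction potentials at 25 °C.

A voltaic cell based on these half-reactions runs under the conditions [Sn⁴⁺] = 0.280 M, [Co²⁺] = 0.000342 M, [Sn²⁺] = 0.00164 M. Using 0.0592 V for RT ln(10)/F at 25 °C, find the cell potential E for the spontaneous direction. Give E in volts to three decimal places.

+0.589 V

Sn⁴⁺/Sn²⁺ is the cathode (higher E°), Co²⁺/Co the anode: E°cell = +0.16 − (-0.26) = +0.42 V, n = 2.
Overall: Sn⁴⁺(aq) + Co(s) → Sn²⁺(aq) + Co²⁺(aq)
Q = [Sn²⁺]·[Co²⁺] / ([Sn⁴⁺]); log Q = -5.698.
E = E° − (0.0592/n) log Q = +0.42 − (0.0592/2)(-5.698) = +0.589 V.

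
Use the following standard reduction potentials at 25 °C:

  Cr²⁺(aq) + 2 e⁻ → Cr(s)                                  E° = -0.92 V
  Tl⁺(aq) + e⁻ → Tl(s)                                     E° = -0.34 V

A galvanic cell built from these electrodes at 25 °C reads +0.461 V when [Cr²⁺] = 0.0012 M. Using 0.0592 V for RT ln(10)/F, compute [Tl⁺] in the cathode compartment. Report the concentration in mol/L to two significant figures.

0.00034 M

Tl⁺/Tl is the cathode, Cr²⁺/Cr the anode: E°cell = +0.58 V, n = 2.
Overall reaction: 2 Tl⁺(aq) + Cr(s) → 2 Tl(s) + Cr²⁺(aq); Q = [Cr²⁺]^1/[Tl⁺]^2.
From E = E° − (0.0592/n) log Q: log Q = (E° − E)·n/0.0592 = (+0.58 − (+0.461))·2/0.0592 = 4.0203.
So 2·log[Tl⁺] = 1·log(0.0012) − log Q = -2.9208 − (4.0203) = -6.9411; log[Tl⁺] = -6.9411 / 2 = -3.4705; [Tl⁺] = 10^(-3.4705) ≈ 0.00034 M.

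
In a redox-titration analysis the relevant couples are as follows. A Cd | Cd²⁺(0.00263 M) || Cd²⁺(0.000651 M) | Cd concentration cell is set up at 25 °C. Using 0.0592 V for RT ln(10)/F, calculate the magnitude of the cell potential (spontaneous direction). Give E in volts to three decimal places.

For a concentration cell E°cell = 0. The 0.00263 M side is the cathode (reduction is favoured where [Cd²⁺] is higher).
With n = 2, E = −(0.0592/2) log([Cd²⁺]ₐₙ/[Cd²⁺]꜀ₐₜ) = −(0.0592/2) log(0.000651/0.00263) = −(0.0592/2)(-0.606) = +0.018 V.

+0.018 V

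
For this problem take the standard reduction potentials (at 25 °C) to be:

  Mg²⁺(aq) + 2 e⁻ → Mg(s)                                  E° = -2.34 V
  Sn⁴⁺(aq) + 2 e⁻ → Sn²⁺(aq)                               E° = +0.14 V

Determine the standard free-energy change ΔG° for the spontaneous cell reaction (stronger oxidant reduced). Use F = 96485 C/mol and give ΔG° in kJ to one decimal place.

-478.6 kJ

Sn⁴⁺/Sn²⁺ (E° = +0.14 V) is the cathode; Mg²⁺/Mg (E° = -2.34 V) is the anode, so E°cell = +2.48 V.
Balancing electrons gives n = 2 (lcm of 2 and 2).
ΔG° = −nFE° = −(2)(96485)(+2.48) = -478,566 J = -478.6 kJ.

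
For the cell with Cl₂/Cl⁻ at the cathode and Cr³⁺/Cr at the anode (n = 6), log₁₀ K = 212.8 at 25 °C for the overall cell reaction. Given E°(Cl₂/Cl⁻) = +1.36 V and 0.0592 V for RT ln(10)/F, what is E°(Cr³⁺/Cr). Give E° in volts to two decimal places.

E°cell = (0.0592/n)·log K = (0.0592/6)(212.8) = +2.100 V.
Since Cl₂/Cl⁻ is the cathode and Cr³⁺/Cr the anode, E°cell = E°(Cl₂/Cl⁻) − E°(Cr³⁺/Cr).
So E°(Cr³⁺/Cr) = E°(Cl₂/Cl⁻) − E°cell = (+1.36) − (+2.100) = -0.74 V.

-0.74 V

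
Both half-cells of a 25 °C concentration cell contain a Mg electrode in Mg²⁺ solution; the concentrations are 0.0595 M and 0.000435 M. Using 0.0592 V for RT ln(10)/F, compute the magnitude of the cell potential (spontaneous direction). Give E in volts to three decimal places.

+0.063 V

For a concentration cell E°cell = 0. The 0.0595 M side is the cathode (reduction is favoured where [Mg²⁺] is higher).
With n = 2, E = −(0.0592/2) log([Mg²⁺]ₐₙ/[Mg²⁺]꜀ₐₜ) = −(0.0592/2) log(0.000435/0.0595) = −(0.0592/2)(-2.136) = +0.063 V.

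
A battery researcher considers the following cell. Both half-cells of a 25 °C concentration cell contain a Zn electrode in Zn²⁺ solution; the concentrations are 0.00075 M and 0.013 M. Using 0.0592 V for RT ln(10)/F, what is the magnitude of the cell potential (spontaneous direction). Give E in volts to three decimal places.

For a concentration cell E°cell = 0. The 0.013 M side is the cathode (reduction is favoured where [Zn²⁺] is higher).
With n = 2, E = −(0.0592/2) log([Zn²⁺]ₐₙ/[Zn²⁺]꜀ₐₜ) = −(0.0592/2) log(0.00075/0.013) = −(0.0592/2)(-1.239) = +0.037 V.

+0.037 V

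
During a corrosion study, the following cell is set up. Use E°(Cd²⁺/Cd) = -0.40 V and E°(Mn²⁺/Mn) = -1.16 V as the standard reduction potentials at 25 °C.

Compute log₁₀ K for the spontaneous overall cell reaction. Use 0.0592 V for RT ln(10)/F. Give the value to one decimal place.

25.7

Cathode: Cd²⁺/Cd; anode: Mn²⁺/Mn. E°cell = +0.76 V, n = 2.
log K = nE°cell / 0.0592 = (2)(+0.76) / 0.0592 = 25.7.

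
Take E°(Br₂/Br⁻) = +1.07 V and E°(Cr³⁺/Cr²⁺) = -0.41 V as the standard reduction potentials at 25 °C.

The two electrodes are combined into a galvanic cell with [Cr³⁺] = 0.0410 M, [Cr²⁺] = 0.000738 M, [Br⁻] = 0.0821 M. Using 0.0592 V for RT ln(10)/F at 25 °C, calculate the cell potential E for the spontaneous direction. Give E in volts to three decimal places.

+1.441 V

Br₂/Br⁻ is the cathode (higher E°), Cr³⁺/Cr²⁺ the anode: E°cell = +1.07 − (-0.41) = +1.48 V, n = 2.
Overall: Br₂(l) + 2 Cr²⁺(aq) → 2 Br⁻(aq) + 2 Cr³⁺(aq)
Q = [Br⁻]^2·[Cr³⁺]^2 / ([Cr²⁺]^2); log Q = 1.318.
E = E° − (0.0592/n) log Q = +1.48 − (0.0592/2)(1.318) = +1.441 V.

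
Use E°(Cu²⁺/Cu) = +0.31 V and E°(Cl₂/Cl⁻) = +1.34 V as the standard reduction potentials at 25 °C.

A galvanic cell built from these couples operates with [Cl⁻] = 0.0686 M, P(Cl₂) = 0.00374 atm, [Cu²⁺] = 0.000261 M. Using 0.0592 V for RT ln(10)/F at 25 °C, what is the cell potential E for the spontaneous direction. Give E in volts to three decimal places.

Cl₂/Cl⁻ is the cathode (higher E°), Cu²⁺/Cu the anode: E°cell = +1.34 − (+0.31) = +1.03 V, n = 2.
Overall: Cl₂(g) + Cu(s) → 2 Cl⁻(aq) + Cu²⁺(aq)
Q = [Cl⁻]^2·[Cu²⁺] / (P(Cl₂)); log Q = -3.484.
E = E° − (0.0592/n) log Q = +1.03 − (0.0592/2)(-3.484) = +1.133 V.

+1.133 V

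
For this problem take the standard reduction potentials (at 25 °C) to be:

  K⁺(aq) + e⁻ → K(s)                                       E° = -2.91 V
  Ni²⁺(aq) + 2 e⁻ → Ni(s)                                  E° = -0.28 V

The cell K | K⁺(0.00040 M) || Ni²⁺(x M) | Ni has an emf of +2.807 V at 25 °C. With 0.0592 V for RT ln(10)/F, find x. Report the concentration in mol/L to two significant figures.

0.15 M

Ni²⁺/Ni is the cathode, K⁺/K the anode: E°cell = +2.63 V, n = 2.
Overall reaction: Ni²⁺(aq) + 2 K(s) → Ni(s) + 2 K⁺(aq); Q = [K⁺]^2/[Ni²⁺]^1.
From E = E° − (0.0592/n) log Q: log Q = (E° − E)·n/0.0592 = (+2.63 − (+2.807))·2/0.0592 = -5.9797.
So 1·log[Ni²⁺] = 2·log(0.0004) − log Q = -6.7959 − (-5.9797) = -0.8162; [Ni²⁺] = 10^(-0.8162) ≈ 0.15 M.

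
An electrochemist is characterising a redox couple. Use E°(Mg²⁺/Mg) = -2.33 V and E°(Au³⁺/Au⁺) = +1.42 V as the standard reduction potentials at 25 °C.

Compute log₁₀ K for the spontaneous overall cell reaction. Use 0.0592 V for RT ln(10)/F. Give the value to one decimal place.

Cathode: Au³⁺/Au⁺; anode: Mg²⁺/Mg. E°cell = +3.75 V, n = 2.
log K = nE°cell / 0.0592 = (2)(+3.75) / 0.0592 = 126.7.

126.7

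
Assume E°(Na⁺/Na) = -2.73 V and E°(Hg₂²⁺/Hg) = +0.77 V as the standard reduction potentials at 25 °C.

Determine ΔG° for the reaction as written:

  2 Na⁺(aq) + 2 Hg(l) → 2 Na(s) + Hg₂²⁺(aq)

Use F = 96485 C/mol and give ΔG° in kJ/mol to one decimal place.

As written, Na⁺/Na is reduced (cathode) and Hg₂²⁺/Hg is oxidised (anode), so E°cell = (-2.73) − (+0.77) = -3.50 V.
Balancing electrons gives n = 2.
ΔG° = −nFE° = −(2)(96485)(-3.50) = 675,395 J = +675.4 kJ/mol.

+675.4 kJ/mol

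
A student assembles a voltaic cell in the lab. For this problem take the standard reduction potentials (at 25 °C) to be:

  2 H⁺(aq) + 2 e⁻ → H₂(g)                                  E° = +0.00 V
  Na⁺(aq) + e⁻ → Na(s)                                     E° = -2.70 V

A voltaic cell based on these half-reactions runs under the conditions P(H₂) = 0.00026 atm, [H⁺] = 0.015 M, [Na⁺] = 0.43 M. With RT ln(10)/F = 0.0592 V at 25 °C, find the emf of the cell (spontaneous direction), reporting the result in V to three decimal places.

H⁺/H₂ is the cathode (higher E°), Na⁺/Na the anode: E°cell = +0.00 − (-2.70) = +2.70 V, n = 2.
Overall: 2 H⁺(aq) + 2 Na(s) → H₂(g) + 2 Na⁺(aq)
Q = P(H₂)·[Na⁺]^2 / ([H⁺]^2); log Q = -0.670.
E = E° − (0.0592/n) log Q = +2.70 − (0.0592/2)(-0.670) = +2.720 V.

+2.720 V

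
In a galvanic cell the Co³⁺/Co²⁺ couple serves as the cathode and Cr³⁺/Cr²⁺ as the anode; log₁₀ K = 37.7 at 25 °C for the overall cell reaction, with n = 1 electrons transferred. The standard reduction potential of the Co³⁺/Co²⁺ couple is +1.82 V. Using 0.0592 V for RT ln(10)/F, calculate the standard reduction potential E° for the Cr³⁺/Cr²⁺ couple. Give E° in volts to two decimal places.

-0.41 V

E°cell = (0.0592/n)·log K = (0.0592/1)(37.7) = +2.232 V.
Since Co³⁺/Co²⁺ is the cathode and Cr³⁺/Cr²⁺ the anode, E°cell = E°(Co³⁺/Co²⁺) − E°(Cr³⁺/Cr²⁺).
So E°(Cr³⁺/Cr²⁺) = E°(Co³⁺/Co²⁺) − E°cell = (+1.82) − (+2.232) = -0.41 V.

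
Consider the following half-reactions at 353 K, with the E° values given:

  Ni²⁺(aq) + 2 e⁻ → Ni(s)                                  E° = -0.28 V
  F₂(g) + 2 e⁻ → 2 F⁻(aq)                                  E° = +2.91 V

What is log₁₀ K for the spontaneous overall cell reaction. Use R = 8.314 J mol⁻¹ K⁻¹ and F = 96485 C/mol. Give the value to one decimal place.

91.1

Cathode: F₂/F⁻; anode: Ni²⁺/Ni. E°cell = (+2.91) − (-0.28) = +3.19 V, with n = 2.
ΔG° = −nFE° = −RT ln K, so ln K = nFE°/(RT) = (2)(96485)(+3.19) / ((8.314)(353)) = 209.747.
log₁₀ K = 209.747 / ln 10 = 91.1.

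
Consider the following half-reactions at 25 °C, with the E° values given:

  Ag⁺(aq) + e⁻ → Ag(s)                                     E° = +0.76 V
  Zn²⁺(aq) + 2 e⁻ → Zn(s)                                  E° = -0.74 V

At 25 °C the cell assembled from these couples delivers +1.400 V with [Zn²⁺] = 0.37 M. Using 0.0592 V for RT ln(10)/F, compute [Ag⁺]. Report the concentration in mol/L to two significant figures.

Ag⁺/Ag is the cathode, Zn²⁺/Zn the anode: E°cell = +1.50 V, n = 2.
Overall reaction: 2 Ag⁺(aq) + Zn(s) → 2 Ag(s) + Zn²⁺(aq); Q = [Zn²⁺]^1/[Ag⁺]^2.
From E = E° − (0.0592/n) log Q: log Q = (E° − E)·n/0.0592 = (+1.50 − (+1.400))·2/0.0592 = 3.3784.
So 2·log[Ag⁺] = 1·log(0.37) − log Q = -0.4318 − (3.3784) = -3.8102; log[Ag⁺] = -3.8102 / 2 = -1.9051; [Ag⁺] = 10^(-1.9051) ≈ 0.012 M.

0.012 M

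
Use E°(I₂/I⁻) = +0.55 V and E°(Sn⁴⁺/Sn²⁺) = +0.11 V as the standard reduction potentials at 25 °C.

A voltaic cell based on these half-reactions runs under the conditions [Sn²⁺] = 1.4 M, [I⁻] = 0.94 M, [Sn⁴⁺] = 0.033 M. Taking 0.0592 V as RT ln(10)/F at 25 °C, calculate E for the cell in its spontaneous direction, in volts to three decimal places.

+0.490 V

I₂/I⁻ is the cathode (higher E°), Sn⁴⁺/Sn²⁺ the anode: E°cell = +0.55 − (+0.11) = +0.44 V, n = 2.
Overall: I₂(s) + Sn²⁺(aq) → 2 I⁻(aq) + Sn⁴⁺(aq)
Q = [I⁻]^2·[Sn⁴⁺] / ([Sn²⁺]); log Q = -1.681.
E = E° − (0.0592/n) log Q = +0.44 − (0.0592/2)(-1.681) = +0.490 V.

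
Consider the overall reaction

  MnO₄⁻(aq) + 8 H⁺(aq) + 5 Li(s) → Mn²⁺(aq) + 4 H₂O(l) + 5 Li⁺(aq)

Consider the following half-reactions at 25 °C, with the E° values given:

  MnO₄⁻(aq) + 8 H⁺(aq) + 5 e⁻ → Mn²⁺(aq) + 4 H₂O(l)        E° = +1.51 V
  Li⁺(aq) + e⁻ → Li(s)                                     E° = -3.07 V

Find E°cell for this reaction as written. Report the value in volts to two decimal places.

The MnO₄⁻/Mn²⁺ couple has the higher reduction potential, so it is the cathode; Li⁺/Li is oxidised at the anode.
E°cell = E°(cathode) − E°(anode) = (+1.51) − (-3.07) = +4.58 V.
Since E°cell > 0, the reaction is spontaneous under standard conditions.

+4.58 V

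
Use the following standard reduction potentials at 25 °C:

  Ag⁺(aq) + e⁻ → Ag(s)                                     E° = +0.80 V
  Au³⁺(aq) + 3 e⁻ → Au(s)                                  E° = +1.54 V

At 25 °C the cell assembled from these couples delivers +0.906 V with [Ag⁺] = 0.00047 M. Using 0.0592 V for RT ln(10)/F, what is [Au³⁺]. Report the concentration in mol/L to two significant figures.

0.027 M

Au³⁺/Au is the cathode, Ag⁺/Ag the anode: E°cell = +0.74 V, n = 3.
Overall reaction: Au³⁺(aq) + 3 Ag(s) → Au(s) + 3 Ag⁺(aq); Q = [Ag⁺]^3/[Au³⁺]^1.
From E = E° − (0.0592/n) log Q: log Q = (E° − E)·n/0.0592 = (+0.74 − (+0.906))·3/0.0592 = -8.4122.
So 1·log[Au³⁺] = 3·log(0.00047) − log Q = -9.9837 − (-8.4122) = -1.5715; [Au³⁺] = 10^(-1.5715) ≈ 0.027 M.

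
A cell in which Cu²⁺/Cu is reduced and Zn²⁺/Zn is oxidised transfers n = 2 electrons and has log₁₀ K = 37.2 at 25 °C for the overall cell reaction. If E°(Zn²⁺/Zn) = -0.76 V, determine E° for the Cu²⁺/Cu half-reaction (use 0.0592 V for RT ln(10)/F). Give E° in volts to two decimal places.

E°cell = (0.0592/n)·log K = (0.0592/2)(37.2) = +1.101 V.
Since Cu²⁺/Cu is the cathode and Zn²⁺/Zn the anode, E°cell = E°(Cu²⁺/Cu) − E°(Zn²⁺/Zn).
So E°(Cu²⁺/Cu) = E°cell + E°(Zn²⁺/Zn) = +1.101 + (-0.76) = +0.34 V.

+0.34 V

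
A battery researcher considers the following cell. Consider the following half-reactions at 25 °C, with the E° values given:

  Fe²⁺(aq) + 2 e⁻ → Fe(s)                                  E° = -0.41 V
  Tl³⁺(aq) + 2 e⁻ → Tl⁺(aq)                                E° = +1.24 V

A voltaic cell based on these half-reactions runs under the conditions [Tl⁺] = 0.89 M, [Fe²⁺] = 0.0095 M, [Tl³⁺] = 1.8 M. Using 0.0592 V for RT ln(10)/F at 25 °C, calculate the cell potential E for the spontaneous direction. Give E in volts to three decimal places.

Tl³⁺/Tl⁺ is the cathode (higher E°), Fe²⁺/Fe the anode: E°cell = +1.24 − (-0.41) = +1.65 V, n = 2.
Overall: Tl³⁺(aq) + Fe(s) → Tl⁺(aq) + Fe²⁺(aq)
Q = [Tl⁺]·[Fe²⁺] / ([Tl³⁺]); log Q = -2.328.
E = E° − (0.0592/n) log Q = +1.65 − (0.0592/2)(-2.328) = +1.719 V.

+1.719 V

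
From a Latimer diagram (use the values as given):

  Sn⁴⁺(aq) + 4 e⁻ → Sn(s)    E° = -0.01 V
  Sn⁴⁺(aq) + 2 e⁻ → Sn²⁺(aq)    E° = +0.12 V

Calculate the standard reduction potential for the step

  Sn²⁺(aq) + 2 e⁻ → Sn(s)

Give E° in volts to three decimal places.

Sequential free energies add, so n₃E°₃ = n₁E°₁ + n₂E°₂.
With n₃ = 4, and the known step contributing 2×(+0.12) V, the unknown satisfies 2·E° = 4×(-0.01) − 2×(+0.12) = -0.280.
E° = -0.280 / 2 = -0.140 V.

-0.140 V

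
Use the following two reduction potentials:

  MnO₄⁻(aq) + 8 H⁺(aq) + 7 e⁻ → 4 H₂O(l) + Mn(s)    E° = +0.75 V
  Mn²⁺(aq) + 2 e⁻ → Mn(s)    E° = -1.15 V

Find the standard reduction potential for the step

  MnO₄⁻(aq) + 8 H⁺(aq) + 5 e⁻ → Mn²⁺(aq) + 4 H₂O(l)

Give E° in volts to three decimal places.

Sequential free energies add, so n₃E°₃ = n₁E°₁ + n₂E°₂.
With n₃ = 7, and the known step contributing 2×(-1.15) V, the unknown satisfies 5·E° = 7×(+0.75) − 2×(-1.15) = +7.550.
E° = +7.550 / 5 = +1.510 V.

+1.510 V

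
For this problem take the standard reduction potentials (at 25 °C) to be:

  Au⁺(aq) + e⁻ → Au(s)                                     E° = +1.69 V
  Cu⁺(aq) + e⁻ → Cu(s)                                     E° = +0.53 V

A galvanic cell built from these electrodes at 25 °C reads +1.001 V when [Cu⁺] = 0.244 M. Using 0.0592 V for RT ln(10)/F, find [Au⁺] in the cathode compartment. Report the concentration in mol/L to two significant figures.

0.00050 M

Au⁺/Au is the cathode, Cu⁺/Cu the anode: E°cell = +1.16 V, n = 1.
Overall reaction: Au⁺(aq) + Cu(s) → Au(s) + Cu⁺(aq); Q = [Cu⁺]^1/[Au⁺]^1.
From E = E° − (0.0592/n) log Q: log Q = (E° − E)·n/0.0592 = (+1.16 − (+1.001))·1/0.0592 = 2.6858.
So 1·log[Au⁺] = 1·log(0.244) − log Q = -0.6126 − (2.6858) = -3.2984; [Au⁺] = 10^(-3.2984) ≈ 0.00050 M.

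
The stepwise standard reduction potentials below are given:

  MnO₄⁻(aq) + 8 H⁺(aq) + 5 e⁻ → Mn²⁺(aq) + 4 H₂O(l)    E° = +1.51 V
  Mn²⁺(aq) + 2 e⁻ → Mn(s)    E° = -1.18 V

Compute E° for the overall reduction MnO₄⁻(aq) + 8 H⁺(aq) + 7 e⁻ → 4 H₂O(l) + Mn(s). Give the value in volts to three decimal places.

+0.741 V

Standard free energies of sequential steps add: ΔG°₃ = ΔG°₁ + ΔG°₂, so n₃E°₃ = n₁E°₁ + n₂E°₂.
E°₃ = (5×+1.51 + 2×-1.18) / 7 = (+5.190) / 7 = +0.741 V.
E° values themselves are not directly additive — weighting by electron count is essential.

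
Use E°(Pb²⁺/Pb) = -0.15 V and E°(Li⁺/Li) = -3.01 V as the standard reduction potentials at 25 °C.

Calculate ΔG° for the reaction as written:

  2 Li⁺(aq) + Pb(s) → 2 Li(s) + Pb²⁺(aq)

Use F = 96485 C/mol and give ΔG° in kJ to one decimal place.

As written, Li⁺/Li is reduced (cathode) and Pb²⁺/Pb is oxidised (anode), so E°cell = (-3.01) − (-0.15) = -2.86 V.
Balancing electrons gives n = 2.
ΔG° = −nFE° = −(2)(96485)(-2.86) = 551,894 J = +551.9 kJ.

+551.9 kJ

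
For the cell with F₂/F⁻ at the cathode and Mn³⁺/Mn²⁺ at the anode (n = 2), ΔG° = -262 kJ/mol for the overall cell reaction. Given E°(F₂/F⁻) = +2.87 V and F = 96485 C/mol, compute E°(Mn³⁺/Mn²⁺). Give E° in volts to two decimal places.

+1.51 V

E°cell = −ΔG°/(nF) = −(-262×10³)/((2)(96485)) = +1.358 V.
Since F₂/F⁻ is the cathode and Mn³⁺/Mn²⁺ the anode, E°cell = E°(F₂/F⁻) − E°(Mn³⁺/Mn²⁺).
So E°(Mn³⁺/Mn²⁺) = E°(F₂/F⁻) − E°cell = (+2.87) − (+1.358) = +1.51 V.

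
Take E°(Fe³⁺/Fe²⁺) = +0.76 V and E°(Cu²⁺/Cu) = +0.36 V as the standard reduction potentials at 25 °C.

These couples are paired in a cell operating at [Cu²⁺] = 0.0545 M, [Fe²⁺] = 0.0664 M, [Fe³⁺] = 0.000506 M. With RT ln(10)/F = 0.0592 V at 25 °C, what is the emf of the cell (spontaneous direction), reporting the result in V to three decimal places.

Fe³⁺/Fe²⁺ is the cathode (higher E°), Cu²⁺/Cu the anode: E°cell = +0.76 − (+0.36) = +0.40 V, n = 2.
Overall: 2 Fe³⁺(aq) + Cu(s) → 2 Fe²⁺(aq) + Cu²⁺(aq)
Q = [Fe²⁺]^2·[Cu²⁺] / ([Fe³⁺]^2); log Q = 2.972.
E = E° − (0.0592/n) log Q = +0.40 − (0.0592/2)(2.972) = +0.312 V.

+0.312 V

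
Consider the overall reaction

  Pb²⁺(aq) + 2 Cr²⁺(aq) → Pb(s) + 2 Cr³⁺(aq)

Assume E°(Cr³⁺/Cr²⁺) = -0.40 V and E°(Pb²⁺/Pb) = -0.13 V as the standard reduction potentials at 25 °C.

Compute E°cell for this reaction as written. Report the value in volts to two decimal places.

The Pb²⁺/Pb couple has the higher reduction potential, so it is the cathode; Cr³⁺/Cr²⁺ is oxidised at the anode.
E°cell = E°(cathode) − E°(anode) = (-0.13) − (-0.40) = +0.27 V.
Since E°cell > 0, the reaction is spontaneous under standard conditions.

+0.27 V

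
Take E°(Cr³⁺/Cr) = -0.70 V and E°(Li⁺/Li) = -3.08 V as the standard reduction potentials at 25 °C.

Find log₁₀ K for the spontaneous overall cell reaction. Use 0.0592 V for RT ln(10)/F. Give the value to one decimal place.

Cathode: Cr³⁺/Cr; anode: Li⁺/Li. E°cell = +2.38 V, n = 3.
log K = nE°cell / 0.0592 = (3)(+2.38) / 0.0592 = 120.6.

120.6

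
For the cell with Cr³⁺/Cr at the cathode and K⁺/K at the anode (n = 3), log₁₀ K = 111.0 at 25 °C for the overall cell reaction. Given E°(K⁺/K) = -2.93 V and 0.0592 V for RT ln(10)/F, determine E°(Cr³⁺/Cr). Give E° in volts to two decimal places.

-0.74 V

E°cell = (0.0592/n)·log K = (0.0592/3)(111.0) = +2.190 V.
Since Cr³⁺/Cr is the cathode and K⁺/K the anode, E°cell = E°(Cr³⁺/Cr) − E°(K⁺/K).
So E°(Cr³⁺/Cr) = E°cell + E°(K⁺/K) = +2.190 + (-2.93) = -0.74 V.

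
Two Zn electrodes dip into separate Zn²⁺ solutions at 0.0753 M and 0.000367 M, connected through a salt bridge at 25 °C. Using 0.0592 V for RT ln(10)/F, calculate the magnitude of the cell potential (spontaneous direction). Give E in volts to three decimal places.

For a concentration cell E°cell = 0. The 0.0753 M side is the cathode (reduction is favoured where [Zn²⁺] is higher).
With n = 2, E = −(0.0592/2) log([Zn²⁺]ₐₙ/[Zn²⁺]꜀ₐₜ) = −(0.0592/2) log(0.000367/0.0753) = −(0.0592/2)(-2.312) = +0.068 V.

+0.068 V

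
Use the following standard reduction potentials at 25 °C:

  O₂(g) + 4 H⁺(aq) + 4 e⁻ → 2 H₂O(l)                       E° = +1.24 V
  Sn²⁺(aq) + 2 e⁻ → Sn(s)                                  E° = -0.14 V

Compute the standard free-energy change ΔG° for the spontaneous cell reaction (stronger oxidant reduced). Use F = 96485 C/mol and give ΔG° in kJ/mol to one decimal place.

O₂/H₂O (E° = +1.24 V) is the cathode; Sn²⁺/Sn (E° = -0.14 V) is the anode, so E°cell = +1.38 V.
Balancing electrons gives n = 4 (lcm of 4 and 2).
ΔG° = −nFE° = −(4)(96485)(+1.38) = -532,597 J = -532.6 kJ/mol.

-532.6 kJ/mol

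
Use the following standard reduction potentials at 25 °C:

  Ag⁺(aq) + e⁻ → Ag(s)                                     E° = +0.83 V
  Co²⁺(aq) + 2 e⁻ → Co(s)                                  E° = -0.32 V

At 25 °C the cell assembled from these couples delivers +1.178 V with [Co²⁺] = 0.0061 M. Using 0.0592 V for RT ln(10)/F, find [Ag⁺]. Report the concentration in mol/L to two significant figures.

Ag⁺/Ag is the cathode, Co²⁺/Co the anode: E°cell = +1.15 V, n = 2.
Overall reaction: 2 Ag⁺(aq) + Co(s) → 2 Ag(s) + Co²⁺(aq); Q = [Co²⁺]^1/[Ag⁺]^2.
From E = E° − (0.0592/n) log Q: log Q = (E° − E)·n/0.0592 = (+1.15 − (+1.178))·2/0.0592 = -0.9459.
So 2·log[Ag⁺] = 1·log(0.0061) − log Q = -2.2147 − (-0.9459) = -1.2688; log[Ag⁺] = -1.2688 / 2 = -0.6344; [Ag⁺] = 10^(-0.6344) ≈ 0.23 M.

0.23 M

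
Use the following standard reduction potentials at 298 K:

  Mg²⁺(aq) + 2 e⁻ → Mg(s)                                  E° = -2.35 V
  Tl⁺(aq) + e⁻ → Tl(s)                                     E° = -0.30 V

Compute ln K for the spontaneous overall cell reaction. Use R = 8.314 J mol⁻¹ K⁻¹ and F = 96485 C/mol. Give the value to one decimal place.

159.7

Cathode: Tl⁺/Tl; anode: Mg²⁺/Mg. E°cell = (-0.30) − (-2.35) = +2.05 V, with n = 2.
ΔG° = −nFE° = −RT ln K, so ln K = nFE°/(RT) = (2)(96485)(+2.05) / ((8.314)(298)) = 159.668.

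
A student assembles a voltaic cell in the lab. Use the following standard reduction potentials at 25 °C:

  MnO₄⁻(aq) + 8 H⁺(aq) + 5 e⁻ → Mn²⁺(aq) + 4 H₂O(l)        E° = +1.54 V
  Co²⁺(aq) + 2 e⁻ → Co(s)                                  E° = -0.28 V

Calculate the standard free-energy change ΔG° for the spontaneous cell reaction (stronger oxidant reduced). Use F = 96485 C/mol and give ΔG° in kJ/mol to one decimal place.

-1756.0 kJ/mol

MnO₄⁻/Mn²⁺ (E° = +1.54 V) is the cathode; Co²⁺/Co (E° = -0.28 V) is the anode, so E°cell = +1.82 V.
Balancing electrons gives n = 10 (lcm of 5 and 2).
ΔG° = −nFE° = −(10)(96485)(+1.82) = -1,756,027 J = -1756.0 kJ/mol.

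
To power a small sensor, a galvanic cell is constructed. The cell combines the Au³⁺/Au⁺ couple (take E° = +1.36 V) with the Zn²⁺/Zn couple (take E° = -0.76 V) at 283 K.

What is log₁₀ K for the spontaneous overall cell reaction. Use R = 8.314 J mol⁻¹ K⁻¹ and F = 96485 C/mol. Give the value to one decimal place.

75.5

Cathode: Au³⁺/Au⁺; anode: Zn²⁺/Zn. E°cell = (+1.36) − (-0.76) = +2.12 V, with n = 2.
ΔG° = −nFE° = −RT ln K, so ln K = nFE°/(RT) = (2)(96485)(+2.12) / ((8.314)(283)) = 173.872.
log₁₀ K = 173.872 / ln 10 = 75.5.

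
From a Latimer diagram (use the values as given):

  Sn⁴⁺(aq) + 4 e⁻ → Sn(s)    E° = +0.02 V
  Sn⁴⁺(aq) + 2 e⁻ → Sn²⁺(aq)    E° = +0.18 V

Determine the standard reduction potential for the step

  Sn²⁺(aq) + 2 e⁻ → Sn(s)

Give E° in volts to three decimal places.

-0.140 V

Sequential free energies add, so n₃E°₃ = n₁E°₁ + n₂E°₂.
With n₃ = 4, and the known step contributing 2×(+0.18) V, the unknown satisfies 2·E° = 4×(+0.02) − 2×(+0.18) = -0.280.
E° = -0.280 / 2 = -0.140 V.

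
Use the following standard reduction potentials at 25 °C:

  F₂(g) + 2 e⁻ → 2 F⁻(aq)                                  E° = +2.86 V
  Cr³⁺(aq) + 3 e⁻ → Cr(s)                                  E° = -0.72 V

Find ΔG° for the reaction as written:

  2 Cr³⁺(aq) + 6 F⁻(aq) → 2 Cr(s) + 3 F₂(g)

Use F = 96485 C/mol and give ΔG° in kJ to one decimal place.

As written, Cr³⁺/Cr is reduced (cathode) and F₂/F⁻ is oxidised (anode), so E°cell = (-0.72) − (+2.86) = -3.58 V.
Balancing electrons gives n = 6.
ΔG° = −nFE° = −(6)(96485)(-3.58) = 2,072,498 J = +2072.5 kJ.

+2072.5 kJ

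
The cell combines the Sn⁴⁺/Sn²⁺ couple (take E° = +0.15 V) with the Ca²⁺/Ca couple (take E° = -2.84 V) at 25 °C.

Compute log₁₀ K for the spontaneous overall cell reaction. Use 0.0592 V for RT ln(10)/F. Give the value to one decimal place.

Cathode: Sn⁴⁺/Sn²⁺; anode: Ca²⁺/Ca. E°cell = +2.99 V, n = 2.
log K = nE°cell / 0.0592 = (2)(+2.99) / 0.0592 = 101.0.

101.0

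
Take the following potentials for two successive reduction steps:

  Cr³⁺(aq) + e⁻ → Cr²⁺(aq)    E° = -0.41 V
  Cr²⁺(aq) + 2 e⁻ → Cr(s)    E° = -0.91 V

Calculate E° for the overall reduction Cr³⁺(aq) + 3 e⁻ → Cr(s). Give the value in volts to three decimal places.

-0.743 V

Adding the free-energy changes (−nFE°) of the two steps gives −n₃FE°₃ = −n₁FE°₁ − n₂FE°₂.
E°₃ = (1×-0.41 + 2×-0.91) / 3 = (-2.230) / 3 = -0.743 V.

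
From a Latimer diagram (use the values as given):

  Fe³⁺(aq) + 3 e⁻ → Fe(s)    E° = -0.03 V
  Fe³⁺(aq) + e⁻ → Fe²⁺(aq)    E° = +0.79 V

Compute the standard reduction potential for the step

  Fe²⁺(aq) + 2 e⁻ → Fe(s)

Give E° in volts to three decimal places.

Sequential free energies add, so n₃E°₃ = n₁E°₁ + n₂E°₂.
With n₃ = 3, and the known step contributing 1×(+0.79) V, the unknown satisfies 2·E° = 3×(-0.03) − 1×(+0.79) = -0.880.
E° = -0.880 / 2 = -0.440 V.

-0.440 V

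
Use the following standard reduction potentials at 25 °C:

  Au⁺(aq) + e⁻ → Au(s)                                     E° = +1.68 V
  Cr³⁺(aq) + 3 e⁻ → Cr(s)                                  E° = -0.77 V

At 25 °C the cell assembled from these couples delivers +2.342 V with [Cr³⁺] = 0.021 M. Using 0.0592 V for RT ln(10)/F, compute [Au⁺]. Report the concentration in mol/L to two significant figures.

Au⁺/Au is the cathode, Cr³⁺/Cr the anode: E°cell = +2.45 V, n = 3.
Overall reaction: 3 Au⁺(aq) + Cr(s) → 3 Au(s) + Cr³⁺(aq); Q = [Cr³⁺]^1/[Au⁺]^3.
From E = E° − (0.0592/n) log Q: log Q = (E° − E)·n/0.0592 = (+2.45 − (+2.342))·3/0.0592 = 5.4730.
So 3·log[Au⁺] = 1·log(0.021) − log Q = -1.6778 − (5.4730) = -7.1508; log[Au⁺] = -7.1508 / 3 = -2.3836; [Au⁺] = 10^(-2.3836) ≈ 0.0041 M.

0.0041 M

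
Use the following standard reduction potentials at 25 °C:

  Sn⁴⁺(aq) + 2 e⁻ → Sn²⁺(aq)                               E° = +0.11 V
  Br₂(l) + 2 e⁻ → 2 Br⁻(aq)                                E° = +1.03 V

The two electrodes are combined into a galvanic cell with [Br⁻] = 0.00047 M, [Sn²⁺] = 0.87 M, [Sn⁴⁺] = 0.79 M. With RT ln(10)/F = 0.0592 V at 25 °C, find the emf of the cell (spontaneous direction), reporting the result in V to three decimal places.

+1.118 V

Br₂/Br⁻ is the cathode (higher E°), Sn⁴⁺/Sn²⁺ the anode: E°cell = +1.03 − (+0.11) = +0.92 V, n = 2.
Overall: Br₂(l) + Sn²⁺(aq) → 2 Br⁻(aq) + Sn⁴⁺(aq)
Q = [Br⁻]^2·[Sn⁴⁺] / ([Sn²⁺]); log Q = -6.698.
E = E° − (0.0592/n) log Q = +0.92 − (0.0592/2)(-6.698) = +1.118 V.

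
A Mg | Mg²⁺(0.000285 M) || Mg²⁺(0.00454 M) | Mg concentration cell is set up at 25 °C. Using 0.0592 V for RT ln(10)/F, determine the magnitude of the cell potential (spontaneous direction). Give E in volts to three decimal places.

For a concentration cell E°cell = 0. The 0.00454 M side is the cathode (reduction is favoured where [Mg²⁺] is higher).
With n = 2, E = −(0.0592/2) log([Mg²⁺]ₐₙ/[Mg²⁺]꜀ₐₜ) = −(0.0592/2) log(0.000285/0.00454) = −(0.0592/2)(-1.202) = +0.036 V.

+0.036 V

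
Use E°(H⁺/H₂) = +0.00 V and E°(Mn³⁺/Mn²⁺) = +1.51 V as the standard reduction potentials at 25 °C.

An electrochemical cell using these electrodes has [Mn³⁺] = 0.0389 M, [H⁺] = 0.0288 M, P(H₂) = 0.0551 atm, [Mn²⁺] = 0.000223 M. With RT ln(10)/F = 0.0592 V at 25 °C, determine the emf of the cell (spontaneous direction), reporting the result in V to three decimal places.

+1.697 V

Mn³⁺/Mn²⁺ is the cathode (higher E°), H⁺/H₂ the anode: E°cell = +1.51 − (+0.00) = +1.51 V, n = 2.
Overall: 2 Mn³⁺(aq) + H₂(g) → 2 Mn²⁺(aq) + 2 H⁺(aq)
Q = [Mn²⁺]^2·[H⁺]^2 / ([Mn³⁺]^2·P(H₂)); log Q = -6.306.
E = E° − (0.0592/n) log Q = +1.51 − (0.0592/2)(-6.306) = +1.697 V.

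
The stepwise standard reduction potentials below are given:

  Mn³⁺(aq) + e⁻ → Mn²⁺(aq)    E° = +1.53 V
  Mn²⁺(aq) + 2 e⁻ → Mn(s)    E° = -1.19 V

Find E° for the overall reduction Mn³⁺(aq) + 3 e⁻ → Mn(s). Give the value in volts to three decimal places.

-0.283 V

Since ΔG° = −nFE° is additive over sequential reductions, n₃E°₃ = n₁E°₁ + n₂E°₂.
E°₃ = (1×+1.53 + 2×-1.19) / 3 = (-0.850) / 3 = -0.283 V.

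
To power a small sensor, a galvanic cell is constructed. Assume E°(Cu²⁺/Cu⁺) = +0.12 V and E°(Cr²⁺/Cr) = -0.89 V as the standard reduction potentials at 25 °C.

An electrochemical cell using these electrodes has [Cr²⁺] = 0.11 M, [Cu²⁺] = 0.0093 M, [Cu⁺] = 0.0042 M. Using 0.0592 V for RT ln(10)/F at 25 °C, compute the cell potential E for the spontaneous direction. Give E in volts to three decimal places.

Cu²⁺/Cu⁺ is the cathode (higher E°), Cr²⁺/Cr the anode: E°cell = +0.12 − (-0.89) = +1.01 V, n = 2.
Overall: 2 Cu²⁺(aq) + Cr(s) → 2 Cu⁺(aq) + Cr²⁺(aq)
Q = [Cu⁺]^2·[Cr²⁺] / ([Cu²⁺]^2); log Q = -1.649.
E = E° − (0.0592/n) log Q = +1.01 − (0.0592/2)(-1.649) = +1.059 V.

+1.059 V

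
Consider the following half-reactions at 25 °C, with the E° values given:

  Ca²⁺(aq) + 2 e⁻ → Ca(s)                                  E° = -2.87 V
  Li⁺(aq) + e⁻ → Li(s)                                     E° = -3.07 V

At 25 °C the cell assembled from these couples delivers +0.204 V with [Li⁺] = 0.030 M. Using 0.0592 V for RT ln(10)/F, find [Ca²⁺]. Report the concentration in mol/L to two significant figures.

0.0012 M

Ca²⁺/Ca is the cathode, Li⁺/Li the anode: E°cell = +0.20 V, n = 2.
Overall reaction: Ca²⁺(aq) + 2 Li(s) → Ca(s) + 2 Li⁺(aq); Q = [Li⁺]^2/[Ca²⁺]^1.
From E = E° − (0.0592/n) log Q: log Q = (E° − E)·n/0.0592 = (+0.20 − (+0.204))·2/0.0592 = -0.1351.
So 1·log[Ca²⁺] = 2·log(0.03) − log Q = -3.0458 − (-0.1351) = -2.9107; [Ca²⁺] = 10^(-2.9107) ≈ 0.0012 M.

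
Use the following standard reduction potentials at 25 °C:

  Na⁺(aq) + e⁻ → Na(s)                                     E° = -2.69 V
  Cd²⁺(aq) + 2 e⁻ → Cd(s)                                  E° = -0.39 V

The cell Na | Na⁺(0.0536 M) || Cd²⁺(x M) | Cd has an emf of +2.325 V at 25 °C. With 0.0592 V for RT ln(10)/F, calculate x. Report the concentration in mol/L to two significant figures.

0.020 M

Cd²⁺/Cd is the cathode, Na⁺/Na the anode: E°cell = +2.30 V, n = 2.
Overall reaction: Cd²⁺(aq) + 2 Na(s) → Cd(s) + 2 Na⁺(aq); Q = [Na⁺]^2/[Cd²⁺]^1.
From E = E° − (0.0592/n) log Q: log Q = (E° − E)·n/0.0592 = (+2.30 − (+2.325))·2/0.0592 = -0.8446.
So 1·log[Cd²⁺] = 2·log(0.0536) − log Q = -2.5417 − (-0.8446) = -1.6971; [Cd²⁺] = 10^(-1.6971) ≈ 0.020 M.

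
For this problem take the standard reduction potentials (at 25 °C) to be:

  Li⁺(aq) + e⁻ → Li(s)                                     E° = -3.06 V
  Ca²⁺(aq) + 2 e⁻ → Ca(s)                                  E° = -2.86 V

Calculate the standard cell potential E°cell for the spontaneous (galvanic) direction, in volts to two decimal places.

+0.20 V

The Ca²⁺/Ca couple has the higher reduction potential, so it is the cathode; Li⁺/Li is oxidised at the anode.
E°cell = E°(cathode) − E°(anode) = (-2.86) − (-3.06) = +0.20 V.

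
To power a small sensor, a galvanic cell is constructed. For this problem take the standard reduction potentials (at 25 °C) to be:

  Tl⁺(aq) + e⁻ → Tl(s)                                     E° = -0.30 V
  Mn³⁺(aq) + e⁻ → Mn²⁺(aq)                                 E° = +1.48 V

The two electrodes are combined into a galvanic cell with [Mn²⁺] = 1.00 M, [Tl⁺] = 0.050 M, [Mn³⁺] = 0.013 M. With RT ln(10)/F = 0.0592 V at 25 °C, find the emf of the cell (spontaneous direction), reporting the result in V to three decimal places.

+1.745 V

Mn³⁺/Mn²⁺ is the cathode (higher E°), Tl⁺/Tl the anode: E°cell = +1.48 − (-0.30) = +1.78 V, n = 1.
Overall: Mn³⁺(aq) + Tl(s) → Mn²⁺(aq) + Tl⁺(aq)
Q = [Mn²⁺]·[Tl⁺] / ([Mn³⁺]); log Q = 0.585.
E = E° − (0.0592/n) log Q = +1.78 − (0.0592/1)(0.585) = +1.745 V.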